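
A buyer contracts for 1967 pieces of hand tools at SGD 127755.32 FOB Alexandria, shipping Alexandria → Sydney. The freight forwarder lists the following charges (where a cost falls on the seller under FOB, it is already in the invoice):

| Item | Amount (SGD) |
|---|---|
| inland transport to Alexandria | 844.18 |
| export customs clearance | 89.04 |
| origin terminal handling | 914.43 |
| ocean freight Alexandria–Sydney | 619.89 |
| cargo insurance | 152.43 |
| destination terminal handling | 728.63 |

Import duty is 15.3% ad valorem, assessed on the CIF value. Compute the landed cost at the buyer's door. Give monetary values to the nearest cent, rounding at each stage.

FOB: the seller bears costs until goods are on board at the origin port; the buyer bears freight, insurance and all costs thereafter.
Already in the invoice (seller's account under FOB): inland to port, export clearance, origin terminal — exclude.
CIF value = FOB price + freight + insurance = 127755.32 + 619.89 + 152.43 = 128527.64
Import duty = 128527.64 × 15.3% = 19664.73
Buyer bears: freight 619.89 + insurance 152.43 + destination terminal 728.63 + duty 19664.73 = 21165.68
Landed cost = invoice 127755.32 + 21165.68 = 148921.00

Total landed cost: SGD 148921.00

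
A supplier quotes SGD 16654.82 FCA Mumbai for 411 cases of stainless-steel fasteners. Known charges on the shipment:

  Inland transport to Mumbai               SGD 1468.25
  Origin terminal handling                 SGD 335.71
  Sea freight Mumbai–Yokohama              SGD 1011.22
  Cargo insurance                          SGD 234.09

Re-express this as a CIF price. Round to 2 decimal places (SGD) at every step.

CIF price: SGD 18235.84

Not relevant to the conversion: inland to port — on the seller under both FCA and CIF; already in the FCA price and stays in the CIF price.
From FCA to CIF, the seller additionally bears: origin terminal, freight, insurance.
CIF price = 16654.82 + 335.71 + 1011.22 + 234.09 = 18235.84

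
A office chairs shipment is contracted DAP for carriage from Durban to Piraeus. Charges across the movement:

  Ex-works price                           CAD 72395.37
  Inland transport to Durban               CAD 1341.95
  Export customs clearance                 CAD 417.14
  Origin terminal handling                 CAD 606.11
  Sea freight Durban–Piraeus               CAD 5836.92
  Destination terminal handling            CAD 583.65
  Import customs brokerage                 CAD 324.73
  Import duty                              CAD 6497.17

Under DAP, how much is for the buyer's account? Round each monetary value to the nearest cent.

Buyer's account: CAD 6821.90

DAP: the seller bears all costs to the named destination except import duty and clearance.
Seller's account: goods 72395.37 + inland to port 1341.95 + export clearance 417.14 + origin terminal 606.11 + freight 5836.92 + destination terminal 583.65 = 81181.14
Buyer's account: brokerage 324.73 + duty 6497.17 = 6821.90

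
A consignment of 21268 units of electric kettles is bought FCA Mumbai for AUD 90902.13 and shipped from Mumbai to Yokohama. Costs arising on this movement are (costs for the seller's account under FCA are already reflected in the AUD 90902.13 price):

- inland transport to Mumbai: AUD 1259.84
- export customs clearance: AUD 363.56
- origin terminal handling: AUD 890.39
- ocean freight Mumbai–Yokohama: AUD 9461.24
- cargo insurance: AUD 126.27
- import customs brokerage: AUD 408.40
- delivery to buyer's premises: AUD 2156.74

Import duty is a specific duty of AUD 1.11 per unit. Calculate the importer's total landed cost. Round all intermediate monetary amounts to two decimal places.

FCA: the seller delivers export-cleared goods to the carrier; the buyer bears costs from that point.
Already in the invoice (seller's account under FCA): inland to port, export clearance — exclude.
CIF value = FCA price + origin terminal + freight + insurance = 90902.13 + 890.39 + 9461.24 + 126.27 = 101380.03
Import duty = 21268 × 1.11 = 23607.48
Buyer bears: origin terminal 890.39 + freight 9461.24 + insurance 126.27 + brokerage 408.40 + delivery 2156.74 + duty 23607.48 = 36650.52
Landed cost = invoice 90902.13 + 36650.52 = 127552.65

Total landed cost: AUD 127552.65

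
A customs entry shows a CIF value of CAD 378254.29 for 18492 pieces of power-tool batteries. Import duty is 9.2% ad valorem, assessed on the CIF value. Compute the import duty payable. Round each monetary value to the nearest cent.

Import duty = 378254.29 × 9.2% = 34799.39

Import duty: CAD 34799.39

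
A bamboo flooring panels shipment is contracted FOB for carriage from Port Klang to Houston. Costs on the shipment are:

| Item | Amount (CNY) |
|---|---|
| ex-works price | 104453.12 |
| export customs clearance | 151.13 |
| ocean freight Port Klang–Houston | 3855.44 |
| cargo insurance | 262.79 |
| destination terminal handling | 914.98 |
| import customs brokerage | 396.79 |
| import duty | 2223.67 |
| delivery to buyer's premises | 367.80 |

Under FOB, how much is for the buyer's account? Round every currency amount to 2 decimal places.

Buyer's account: CNY 8021.47

FOB: the seller bears costs until goods are on board at the origin port; the buyer bears freight, insurance and all costs thereafter.
Seller's account: goods 104453.12 + export clearance 151.13 = 104604.25
Buyer's account: freight 3855.44 + insurance 262.79 + destination terminal 914.98 + brokerage 396.79 + duty 2223.67 + delivery 367.80 = 8021.47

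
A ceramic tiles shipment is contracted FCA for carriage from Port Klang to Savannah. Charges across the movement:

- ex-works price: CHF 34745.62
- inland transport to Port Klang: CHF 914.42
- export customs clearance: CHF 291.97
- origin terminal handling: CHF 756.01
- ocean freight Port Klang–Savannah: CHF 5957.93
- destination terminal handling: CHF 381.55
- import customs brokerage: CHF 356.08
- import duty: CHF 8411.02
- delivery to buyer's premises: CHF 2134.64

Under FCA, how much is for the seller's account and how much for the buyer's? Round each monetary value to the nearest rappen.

FCA: the seller delivers export-cleared goods to the carrier; the buyer bears costs from that point.
Seller's account: goods 34745.62 + inland to port 914.42 + export clearance 291.97 = 35952.01
Buyer's account: origin terminal 756.01 + freight 5957.93 + destination terminal 381.55 + brokerage 356.08 + duty 8411.02 + delivery 2134.64 = 17997.23

Seller: CHF 35952.01; buyer: CHF 17997.23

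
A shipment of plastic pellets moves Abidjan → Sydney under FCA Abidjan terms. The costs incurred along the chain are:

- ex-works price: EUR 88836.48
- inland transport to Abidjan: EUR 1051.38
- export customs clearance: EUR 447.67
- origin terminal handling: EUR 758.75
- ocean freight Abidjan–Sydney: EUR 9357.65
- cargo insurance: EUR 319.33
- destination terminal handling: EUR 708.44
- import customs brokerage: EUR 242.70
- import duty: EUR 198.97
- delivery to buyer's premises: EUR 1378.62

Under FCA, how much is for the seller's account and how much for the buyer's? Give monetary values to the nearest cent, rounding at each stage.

Seller: EUR 90335.53; buyer: EUR 12964.46

FCA: the seller delivers export-cleared goods to the carrier; the buyer bears costs from that point.
Seller's account: goods 88836.48 + inland to port 1051.38 + export clearance 447.67 = 90335.53
Buyer's account: origin terminal 758.75 + freight 9357.65 + insurance 319.33 + destination terminal 708.44 + brokerage 242.70 + duty 198.97 + delivery 1378.62 = 12964.46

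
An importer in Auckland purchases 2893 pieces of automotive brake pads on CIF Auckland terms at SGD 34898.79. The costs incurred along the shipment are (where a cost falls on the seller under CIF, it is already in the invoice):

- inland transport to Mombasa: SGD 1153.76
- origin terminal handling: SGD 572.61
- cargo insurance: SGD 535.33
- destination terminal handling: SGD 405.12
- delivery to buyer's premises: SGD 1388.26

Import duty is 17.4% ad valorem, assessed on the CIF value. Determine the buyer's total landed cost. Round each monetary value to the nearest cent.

CIF: the seller pays costs through ocean freight and marine insurance to the destination port.
Already in the invoice (seller's account under CIF): inland to port, origin terminal, insurance — exclude.
The CIF price already equals the CIF value: 34898.79
Import duty = 34898.79 × 17.4% = 6072.39
Buyer bears: destination terminal 405.12 + delivery 1388.26 + duty 6072.39 = 7865.77
Landed cost = invoice 34898.79 + 7865.77 = 42764.56

Total landed cost: SGD 42764.56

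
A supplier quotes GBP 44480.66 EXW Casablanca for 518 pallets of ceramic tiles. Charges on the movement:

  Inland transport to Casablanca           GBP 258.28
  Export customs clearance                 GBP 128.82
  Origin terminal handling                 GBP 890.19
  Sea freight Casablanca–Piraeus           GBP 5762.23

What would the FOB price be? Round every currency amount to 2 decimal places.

Not relevant to the conversion: freight — on the buyer under both terms; not part of either seller's price.
From EXW to FOB, the seller additionally bears: inland to port, export clearance, origin terminal.
FOB price = 44480.66 + 258.28 + 128.82 + 890.19 = 45757.95

FOB price: GBP 45757.95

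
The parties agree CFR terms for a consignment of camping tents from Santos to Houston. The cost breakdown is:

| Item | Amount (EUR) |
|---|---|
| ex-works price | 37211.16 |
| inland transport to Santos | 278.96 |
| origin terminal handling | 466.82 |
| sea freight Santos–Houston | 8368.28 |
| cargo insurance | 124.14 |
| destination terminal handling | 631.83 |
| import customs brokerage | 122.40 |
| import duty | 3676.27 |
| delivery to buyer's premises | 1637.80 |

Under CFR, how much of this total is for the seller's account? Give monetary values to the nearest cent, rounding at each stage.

CFR: the seller pays costs through ocean freight to the destination port, but not insurance.
Seller's account: goods 37211.16 + inland to port 278.96 + origin terminal 466.82 + freight 8368.28 = 46325.22
Buyer's account: insurance 124.14 + destination terminal 631.83 + brokerage 122.40 + duty 3676.27 + delivery 1637.80 = 6192.44

Seller's account: EUR 46325.22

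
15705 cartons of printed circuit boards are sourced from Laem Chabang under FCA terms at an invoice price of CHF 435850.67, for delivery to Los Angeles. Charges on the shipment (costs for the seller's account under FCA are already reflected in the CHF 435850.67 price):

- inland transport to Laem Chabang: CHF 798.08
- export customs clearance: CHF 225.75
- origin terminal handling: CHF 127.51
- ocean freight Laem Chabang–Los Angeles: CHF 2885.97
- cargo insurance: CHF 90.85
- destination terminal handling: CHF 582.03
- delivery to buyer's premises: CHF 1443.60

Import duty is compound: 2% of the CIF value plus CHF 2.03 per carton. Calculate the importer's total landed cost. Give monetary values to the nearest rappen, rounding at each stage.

Total landed cost: CHF 481640.88

FCA: the seller delivers export-cleared goods to the carrier; the buyer bears costs from that point.
Already in the invoice (seller's account under FCA): inland to port, export clearance — exclude.
CIF value = FCA price + origin terminal + freight + insurance = 435850.67 + 127.51 + 2885.97 + 90.85 = 438955.00
Ad valorem component: 438955.00 × 2% = 8779.10
Specific component: 15705 × 2.03 = 31881.15
Import duty = 8779.10 + 31881.15 = 40660.25
Buyer bears: origin terminal 127.51 + freight 2885.97 + insurance 90.85 + destination terminal 582.03 + delivery 1443.60 + duty 40660.25 = 45790.21
Landed cost = invoice 435850.67 + 45790.21 = 481640.88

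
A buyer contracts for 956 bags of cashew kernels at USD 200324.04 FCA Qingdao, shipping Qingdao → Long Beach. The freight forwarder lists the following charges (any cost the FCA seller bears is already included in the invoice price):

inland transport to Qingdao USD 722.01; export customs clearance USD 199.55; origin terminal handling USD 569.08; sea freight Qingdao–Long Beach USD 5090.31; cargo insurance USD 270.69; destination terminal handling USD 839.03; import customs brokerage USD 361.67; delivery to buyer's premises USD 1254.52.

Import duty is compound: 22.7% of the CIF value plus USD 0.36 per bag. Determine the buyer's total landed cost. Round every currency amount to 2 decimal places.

FCA: the seller delivers export-cleared goods to the carrier; the buyer bears costs from that point.
Already in the invoice (seller's account under FCA): inland to port, export clearance — exclude.
CIF value = FCA price + origin terminal + freight + insurance = 200324.04 + 569.08 + 5090.31 + 270.69 = 206254.12
Ad valorem component: 206254.12 × 22.7% = 46819.69
Specific component: 956 × 0.36 = 344.16
Import duty = 46819.69 + 344.16 = 47163.85
Buyer bears: origin terminal 569.08 + freight 5090.31 + insurance 270.69 + destination terminal 839.03 + brokerage 361.67 + delivery 1254.52 + duty 47163.85 = 55549.15
Landed cost = invoice 200324.04 + 55549.15 = 255873.19

Total landed cost: USD 255873.19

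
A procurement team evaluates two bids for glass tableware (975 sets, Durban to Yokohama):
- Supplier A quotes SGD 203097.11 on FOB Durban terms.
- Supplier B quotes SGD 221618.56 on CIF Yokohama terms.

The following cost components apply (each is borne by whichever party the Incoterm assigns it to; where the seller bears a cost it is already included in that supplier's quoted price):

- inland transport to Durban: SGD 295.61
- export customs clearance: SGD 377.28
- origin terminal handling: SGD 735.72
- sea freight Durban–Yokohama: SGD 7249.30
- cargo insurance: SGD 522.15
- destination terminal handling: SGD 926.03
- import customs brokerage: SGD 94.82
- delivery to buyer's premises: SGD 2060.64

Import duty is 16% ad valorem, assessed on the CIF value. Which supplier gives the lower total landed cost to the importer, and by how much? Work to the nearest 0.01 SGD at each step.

Supplier A is cheaper by SGD 12470.00

Supplier A (FOB):
CIF value = FOB price + freight + insurance = 203097.11 + 7249.30 + 522.15 = 210868.56
Import duty = 210868.56 × 16% = 33738.97
Buyer bears (A): 7249.30 + 522.15 + 926.03 + 94.82 + 2060.64 = 10852.94
Landed cost (A) = invoice 203097.11 + 10852.94 + duty 33738.97 = 247689.02
Supplier B (CIF):
The CIF price already equals the CIF value: 221618.56
Import duty = 221618.56 × 16% = 35458.97
Buyer bears (B): 926.03 + 94.82 + 2060.64 = 3081.49
Landed cost (B) = invoice 221618.56 + 3081.49 + duty 35458.97 = 260159.02
Difference = |247689.02 − 260159.02| = 12470.00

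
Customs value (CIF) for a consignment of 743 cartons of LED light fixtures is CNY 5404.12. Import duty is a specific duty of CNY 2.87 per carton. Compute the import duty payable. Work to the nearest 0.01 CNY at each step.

Import duty: CNY 2132.41

Import duty = 743 × 2.87 = 2132.41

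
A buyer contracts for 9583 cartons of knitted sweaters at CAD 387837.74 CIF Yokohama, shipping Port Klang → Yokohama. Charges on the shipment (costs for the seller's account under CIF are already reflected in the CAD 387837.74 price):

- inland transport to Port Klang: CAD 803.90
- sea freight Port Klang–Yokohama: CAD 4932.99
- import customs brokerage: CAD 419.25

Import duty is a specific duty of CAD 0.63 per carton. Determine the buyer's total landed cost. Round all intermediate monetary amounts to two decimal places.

Total landed cost: CAD 394294.28

CIF: the seller pays costs through ocean freight and marine insurance to the destination port.
Already in the invoice (seller's account under CIF): inland to port, freight — exclude.
The CIF price already equals the CIF value: 387837.74
Import duty = 9583 × 0.63 = 6037.29
Buyer bears: brokerage 419.25 + duty 6037.29 = 6456.54
Landed cost = invoice 387837.74 + 6456.54 = 394294.28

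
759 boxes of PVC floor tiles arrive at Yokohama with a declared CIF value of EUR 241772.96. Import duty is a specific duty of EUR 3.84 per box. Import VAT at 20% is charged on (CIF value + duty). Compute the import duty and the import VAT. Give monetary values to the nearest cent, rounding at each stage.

Import duty: EUR 2914.56; import VAT: EUR 48937.50

Import duty = 759 × 3.84 = 2914.56
VAT base = CIF + duty = 241772.96 + 2914.56 = 244687.52
Import VAT = 244687.52 × 20% = 48937.50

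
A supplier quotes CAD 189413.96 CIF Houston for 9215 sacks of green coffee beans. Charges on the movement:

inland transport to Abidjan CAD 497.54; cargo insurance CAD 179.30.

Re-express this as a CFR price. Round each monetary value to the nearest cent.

Not relevant to the conversion: inland to port — on the seller under both CIF and CFR; already in the CIF price and stays in the CFR price.
From CIF to CFR, the seller no longer bears: insurance.
CFR price = 189413.96 − 179.30 = 189234.66

CFR price: CAD 189234.66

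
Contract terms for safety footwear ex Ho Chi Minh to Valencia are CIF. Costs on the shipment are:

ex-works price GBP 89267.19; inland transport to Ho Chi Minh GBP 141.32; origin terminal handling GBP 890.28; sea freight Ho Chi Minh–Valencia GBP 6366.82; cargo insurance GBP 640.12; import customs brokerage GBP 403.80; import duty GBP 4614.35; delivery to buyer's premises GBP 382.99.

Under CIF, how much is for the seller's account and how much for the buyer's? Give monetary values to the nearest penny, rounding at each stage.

CIF: the seller pays costs through ocean freight and marine insurance to the destination port.
Seller's account: goods 89267.19 + inland to port 141.32 + origin terminal 890.28 + freight 6366.82 + insurance 640.12 = 97305.73
Buyer's account: brokerage 403.80 + duty 4614.35 + delivery 382.99 = 5401.14

Seller: GBP 97305.73; buyer: GBP 5401.14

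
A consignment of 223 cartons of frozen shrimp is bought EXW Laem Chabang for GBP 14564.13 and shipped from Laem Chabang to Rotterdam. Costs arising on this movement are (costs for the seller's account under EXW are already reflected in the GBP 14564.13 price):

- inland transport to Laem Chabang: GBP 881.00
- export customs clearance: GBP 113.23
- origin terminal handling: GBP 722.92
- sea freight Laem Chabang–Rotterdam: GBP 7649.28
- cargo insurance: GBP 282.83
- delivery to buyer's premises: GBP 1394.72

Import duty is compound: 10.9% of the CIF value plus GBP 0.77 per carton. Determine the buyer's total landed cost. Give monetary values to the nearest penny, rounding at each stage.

EXW: the seller makes goods available at their premises; the buyer bears all onward costs.
CIF value = EXW price + inland to port + export clearance + origin terminal + freight + insurance = 14564.13 + 881.00 + 113.23 + 722.92 + 7649.28 + 282.83 = 24213.39
Ad valorem component: 24213.39 × 10.9% = 2639.26
Specific component: 223 × 0.77 = 171.71
Import duty = 2639.26 + 171.71 = 2810.97
Buyer bears: inland to port 881.00 + export clearance 113.23 + origin terminal 722.92 + freight 7649.28 + insurance 282.83 + delivery 1394.72 + duty 2810.97 = 13854.95
Landed cost = invoice 14564.13 + 13854.95 = 28419.08

Total landed cost: GBP 28419.08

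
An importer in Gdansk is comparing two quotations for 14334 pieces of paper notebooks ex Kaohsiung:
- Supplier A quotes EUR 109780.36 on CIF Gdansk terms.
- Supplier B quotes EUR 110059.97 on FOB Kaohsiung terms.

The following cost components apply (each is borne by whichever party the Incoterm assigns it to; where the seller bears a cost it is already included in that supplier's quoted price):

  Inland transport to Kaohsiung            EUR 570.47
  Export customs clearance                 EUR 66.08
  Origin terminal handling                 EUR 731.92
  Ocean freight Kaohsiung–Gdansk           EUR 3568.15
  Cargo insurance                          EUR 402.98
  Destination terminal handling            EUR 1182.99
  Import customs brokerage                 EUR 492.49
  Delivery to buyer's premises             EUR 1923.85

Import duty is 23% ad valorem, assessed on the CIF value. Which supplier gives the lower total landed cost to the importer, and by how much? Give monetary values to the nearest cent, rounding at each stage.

Supplier A is cheaper by EUR 5228.41

Supplier A (CIF):
The CIF price already equals the CIF value: 109780.36
Import duty = 109780.36 × 23% = 25249.48
Buyer bears (A): 1182.99 + 492.49 + 1923.85 = 3599.33
Landed cost (A) = invoice 109780.36 + 3599.33 + duty 25249.48 = 138629.17
Supplier B (FOB):
CIF value = FOB price + freight + insurance = 110059.97 + 3568.15 + 402.98 = 114031.10
Import duty = 114031.10 × 23% = 26227.15
Buyer bears (B): 3568.15 + 402.98 + 1182.99 + 492.49 + 1923.85 = 7570.46
Landed cost (B) = invoice 110059.97 + 7570.46 + duty 26227.15 = 143857.58
Difference = |138629.17 − 143857.58| = 5228.41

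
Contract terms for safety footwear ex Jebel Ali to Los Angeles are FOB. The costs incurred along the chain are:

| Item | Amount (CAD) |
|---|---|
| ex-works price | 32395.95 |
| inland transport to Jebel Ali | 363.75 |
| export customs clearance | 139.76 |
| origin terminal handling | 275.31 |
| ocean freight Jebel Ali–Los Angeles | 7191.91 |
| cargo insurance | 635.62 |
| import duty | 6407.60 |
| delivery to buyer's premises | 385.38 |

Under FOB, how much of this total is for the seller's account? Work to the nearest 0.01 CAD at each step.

Seller's account: CAD 33174.77

FOB: the seller bears costs until goods are on board at the origin port; the buyer bears freight, insurance and all costs thereafter.
Seller's account: goods 32395.95 + inland to port 363.75 + export clearance 139.76 + origin terminal 275.31 = 33174.77
Buyer's account: freight 7191.91 + insurance 635.62 + duty 6407.60 + delivery 385.38 = 14620.51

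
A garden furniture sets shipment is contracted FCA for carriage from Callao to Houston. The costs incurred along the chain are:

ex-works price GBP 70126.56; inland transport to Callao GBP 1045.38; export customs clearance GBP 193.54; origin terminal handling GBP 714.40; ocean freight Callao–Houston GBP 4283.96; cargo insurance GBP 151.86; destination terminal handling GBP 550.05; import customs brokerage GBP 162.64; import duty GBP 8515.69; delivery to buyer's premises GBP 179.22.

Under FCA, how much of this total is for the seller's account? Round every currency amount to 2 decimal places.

Seller's account: GBP 71365.48

FCA: the seller delivers export-cleared goods to the carrier; the buyer bears costs from that point.
Seller's account: goods 70126.56 + inland to port 1045.38 + export clearance 193.54 = 71365.48
Buyer's account: origin terminal 714.40 + freight 4283.96 + insurance 151.86 + destination terminal 550.05 + brokerage 162.64 + duty 8515.69 + delivery 179.22 = 14557.82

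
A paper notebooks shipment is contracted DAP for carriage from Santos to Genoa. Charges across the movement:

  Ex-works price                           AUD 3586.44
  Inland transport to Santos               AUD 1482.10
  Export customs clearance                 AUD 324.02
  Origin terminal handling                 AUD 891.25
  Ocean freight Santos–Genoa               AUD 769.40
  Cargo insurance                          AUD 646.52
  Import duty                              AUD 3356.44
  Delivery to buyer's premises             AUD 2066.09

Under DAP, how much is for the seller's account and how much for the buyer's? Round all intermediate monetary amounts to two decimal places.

DAP: the seller bears all costs to the named destination except import duty and clearance.
Seller's account: goods 3586.44 + inland to port 1482.10 + export clearance 324.02 + origin terminal 891.25 + freight 769.40 + insurance 646.52 + delivery 2066.09 = 9765.82
Buyer's account: duty 3356.44 = 3356.44

Seller: AUD 9765.82; buyer: AUD 3356.44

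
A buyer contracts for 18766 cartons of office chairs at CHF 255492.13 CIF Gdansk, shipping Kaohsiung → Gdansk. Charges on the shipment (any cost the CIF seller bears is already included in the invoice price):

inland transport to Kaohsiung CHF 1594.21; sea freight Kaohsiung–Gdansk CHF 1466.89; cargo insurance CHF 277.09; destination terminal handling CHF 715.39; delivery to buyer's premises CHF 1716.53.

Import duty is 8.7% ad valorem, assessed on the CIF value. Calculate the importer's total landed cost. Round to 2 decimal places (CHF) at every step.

CIF: the seller pays costs through ocean freight and marine insurance to the destination port.
Already in the invoice (seller's account under CIF): inland to port, freight, insurance — exclude.
The CIF price already equals the CIF value: 255492.13
Import duty = 255492.13 × 8.7% = 22227.82
Buyer bears: destination terminal 715.39 + delivery 1716.53 + duty 22227.82 = 24659.74
Landed cost = invoice 255492.13 + 24659.74 = 280151.87

Total landed cost: CHF 280151.87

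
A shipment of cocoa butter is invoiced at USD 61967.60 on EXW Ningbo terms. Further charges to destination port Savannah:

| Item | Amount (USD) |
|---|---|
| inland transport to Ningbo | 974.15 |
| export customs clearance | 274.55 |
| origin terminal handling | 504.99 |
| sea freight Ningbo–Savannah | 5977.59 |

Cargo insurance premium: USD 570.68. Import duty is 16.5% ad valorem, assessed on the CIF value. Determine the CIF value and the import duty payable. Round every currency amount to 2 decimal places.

CIF = EXW price + pre-shipment costs + freight + insurance
CIF = 61967.60 + 974.15 + 274.55 + 504.99 + 5977.59 + 570.68 = 70269.56
Import duty = 70269.56 × 16.5% = 11594.48

CIF value: USD 70269.56; import duty: USD 11594.48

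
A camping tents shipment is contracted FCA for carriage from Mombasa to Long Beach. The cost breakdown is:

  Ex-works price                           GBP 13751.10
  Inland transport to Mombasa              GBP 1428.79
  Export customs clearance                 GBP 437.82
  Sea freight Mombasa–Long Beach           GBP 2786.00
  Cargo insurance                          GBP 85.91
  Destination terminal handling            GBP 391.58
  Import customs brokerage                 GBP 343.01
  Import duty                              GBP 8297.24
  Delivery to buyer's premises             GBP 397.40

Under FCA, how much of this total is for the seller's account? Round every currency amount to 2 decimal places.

Seller's account: GBP 15617.71

FCA: the seller delivers export-cleared goods to the carrier; the buyer bears costs from that point.
Seller's account: goods 13751.10 + inland to port 1428.79 + export clearance 437.82 = 15617.71
Buyer's account: freight 2786.00 + insurance 85.91 + destination terminal 391.58 + brokerage 343.01 + duty 8297.24 + delivery 397.40 = 12301.14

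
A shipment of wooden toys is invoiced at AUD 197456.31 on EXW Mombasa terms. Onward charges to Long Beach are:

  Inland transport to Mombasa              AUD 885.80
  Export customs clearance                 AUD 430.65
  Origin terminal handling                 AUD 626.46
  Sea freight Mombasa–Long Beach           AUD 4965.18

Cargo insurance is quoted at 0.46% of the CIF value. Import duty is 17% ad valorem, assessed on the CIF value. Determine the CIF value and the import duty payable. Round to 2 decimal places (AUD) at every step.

CIF value: AUD 205308.82; import duty: AUD 34902.50

Let C be the CIF value. C = EXW price + pre-shipment costs + freight + 0.46% × C
C − 0.46% × C = 197456.31 + 885.80 + 430.65 + 626.46 + 4965.18
0.9954 × C = 204364.40
C = 204364.40 / 0.9954 = 205308.82
Insurance premium = 0.46% × 205308.82 = 944.42
Import duty = 205308.82 × 17% = 34902.50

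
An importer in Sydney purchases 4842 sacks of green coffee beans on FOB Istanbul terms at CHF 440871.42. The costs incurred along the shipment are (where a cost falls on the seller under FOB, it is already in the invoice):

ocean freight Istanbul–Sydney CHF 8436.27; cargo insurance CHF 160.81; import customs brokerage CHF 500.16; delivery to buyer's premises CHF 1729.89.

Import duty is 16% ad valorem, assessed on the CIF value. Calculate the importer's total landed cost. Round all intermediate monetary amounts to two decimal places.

Total landed cost: CHF 523613.51

FOB: the seller bears costs until goods are on board at the origin port; the buyer bears freight, insurance and all costs thereafter.
CIF value = FOB price + freight + insurance = 440871.42 + 8436.27 + 160.81 = 449468.50
Import duty = 449468.50 × 16% = 71914.96
Buyer bears: freight 8436.27 + insurance 160.81 + brokerage 500.16 + delivery 1729.89 + duty 71914.96 = 82742.09
Landed cost = invoice 440871.42 + 82742.09 = 523613.51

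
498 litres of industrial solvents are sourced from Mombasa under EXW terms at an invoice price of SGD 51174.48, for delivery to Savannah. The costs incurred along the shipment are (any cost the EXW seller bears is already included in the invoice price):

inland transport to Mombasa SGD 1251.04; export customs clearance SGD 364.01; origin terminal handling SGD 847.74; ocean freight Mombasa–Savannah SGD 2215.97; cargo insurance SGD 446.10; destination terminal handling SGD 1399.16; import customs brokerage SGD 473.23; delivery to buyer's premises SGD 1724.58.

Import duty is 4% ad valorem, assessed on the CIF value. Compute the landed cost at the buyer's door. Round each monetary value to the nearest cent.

Total landed cost: SGD 62148.28

EXW: the seller makes goods available at their premises; the buyer bears all onward costs.
CIF value = EXW price + inland to port + export clearance + origin terminal + freight + insurance = 51174.48 + 1251.04 + 364.01 + 847.74 + 2215.97 + 446.10 = 56299.34
Import duty = 56299.34 × 4% = 2251.97
Buyer bears: inland to port 1251.04 + export clearance 364.01 + origin terminal 847.74 + freight 2215.97 + insurance 446.10 + destination terminal 1399.16 + brokerage 473.23 + delivery 1724.58 + duty 2251.97 = 10973.80
Landed cost = invoice 51174.48 + 10973.80 = 62148.28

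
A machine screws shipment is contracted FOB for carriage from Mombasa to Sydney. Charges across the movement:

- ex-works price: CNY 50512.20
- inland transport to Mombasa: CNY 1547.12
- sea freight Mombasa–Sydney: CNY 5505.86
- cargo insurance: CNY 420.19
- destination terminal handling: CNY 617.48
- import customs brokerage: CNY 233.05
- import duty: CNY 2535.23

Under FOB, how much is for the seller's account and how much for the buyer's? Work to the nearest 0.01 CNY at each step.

FOB: the seller bears costs until goods are on board at the origin port; the buyer bears freight, insurance and all costs thereafter.
Seller's account: goods 50512.20 + inland to port 1547.12 = 52059.32
Buyer's account: freight 5505.86 + insurance 420.19 + destination terminal 617.48 + brokerage 233.05 + duty 2535.23 = 9311.81

Seller: CNY 52059.32; buyer: CNY 9311.81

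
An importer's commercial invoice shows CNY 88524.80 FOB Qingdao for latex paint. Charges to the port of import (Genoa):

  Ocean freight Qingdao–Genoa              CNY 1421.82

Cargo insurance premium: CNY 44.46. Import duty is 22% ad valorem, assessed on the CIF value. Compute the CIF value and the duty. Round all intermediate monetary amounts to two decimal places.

CIF = FOB price + freight + insurance
CIF = 88524.80 + 1421.82 + 44.46 = 89991.08
Import duty = 89991.08 × 22% = 19798.04

CIF value: CNY 89991.08; import duty: CNY 19798.04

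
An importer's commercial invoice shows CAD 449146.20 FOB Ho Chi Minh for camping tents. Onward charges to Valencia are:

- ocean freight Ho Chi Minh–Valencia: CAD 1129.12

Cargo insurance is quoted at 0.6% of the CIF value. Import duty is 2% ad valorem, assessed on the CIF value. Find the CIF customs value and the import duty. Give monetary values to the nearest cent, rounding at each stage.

CIF value: CAD 452993.28; import duty: CAD 9059.87

Let C be the CIF value. C = FOB price + freight + 0.6% × C
C − 0.6% × C = 449146.20 + 1129.12
0.994 × C = 450275.32
C = 450275.32 / 0.994 = 452993.28
Insurance premium = 0.6% × 452993.28 = 2717.96
Import duty = 452993.28 × 2% = 9059.87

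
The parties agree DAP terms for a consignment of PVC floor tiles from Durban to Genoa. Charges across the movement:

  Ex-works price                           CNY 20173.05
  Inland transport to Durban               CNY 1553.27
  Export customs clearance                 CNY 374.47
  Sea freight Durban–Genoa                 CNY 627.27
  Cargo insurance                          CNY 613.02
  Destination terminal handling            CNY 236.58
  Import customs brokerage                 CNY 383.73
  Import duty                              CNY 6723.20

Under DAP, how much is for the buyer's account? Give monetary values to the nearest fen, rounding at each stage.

Buyer's account: CNY 7106.93

DAP: the seller bears all costs to the named destination except import duty and clearance.
Seller's account: goods 20173.05 + inland to port 1553.27 + export clearance 374.47 + freight 627.27 + insurance 613.02 + destination terminal 236.58 = 23577.66
Buyer's account: brokerage 383.73 + duty 6723.20 = 7106.93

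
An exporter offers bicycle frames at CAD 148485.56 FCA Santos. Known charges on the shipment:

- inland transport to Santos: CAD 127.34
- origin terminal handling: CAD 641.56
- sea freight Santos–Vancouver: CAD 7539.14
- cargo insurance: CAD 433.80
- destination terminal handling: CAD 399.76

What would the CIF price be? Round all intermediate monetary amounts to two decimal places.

Not relevant to the conversion: inland to port — on the seller under both FCA and CIF; already in the FCA price and stays in the CIF price. destination terminal — on the buyer under both terms; not part of either seller's price.
From FCA to CIF, the seller additionally bears: origin terminal, freight, insurance.
CIF price = 148485.56 + 641.56 + 7539.14 + 433.80 = 157100.06

CIF price: CAD 157100.06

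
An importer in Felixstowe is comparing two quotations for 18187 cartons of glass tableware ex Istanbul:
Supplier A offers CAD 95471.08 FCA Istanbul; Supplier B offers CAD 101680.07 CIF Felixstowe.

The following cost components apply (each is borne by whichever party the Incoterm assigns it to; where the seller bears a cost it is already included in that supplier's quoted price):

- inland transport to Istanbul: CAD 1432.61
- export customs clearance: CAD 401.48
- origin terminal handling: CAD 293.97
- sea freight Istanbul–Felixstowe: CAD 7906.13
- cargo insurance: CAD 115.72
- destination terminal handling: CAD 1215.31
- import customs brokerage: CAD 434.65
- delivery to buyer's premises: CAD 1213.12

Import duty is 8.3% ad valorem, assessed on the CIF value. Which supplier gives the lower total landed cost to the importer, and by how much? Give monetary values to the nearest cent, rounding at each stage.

Supplier B is cheaper by CAD 2281.69

Supplier A (FCA):
CIF value = FCA price + origin terminal + freight + insurance = 95471.08 + 293.97 + 7906.13 + 115.72 = 103786.90
Import duty = 103786.90 × 8.3% = 8614.31
Buyer bears (A): 293.97 + 7906.13 + 115.72 + 1215.31 + 434.65 + 1213.12 = 11178.90
Landed cost (A) = invoice 95471.08 + 11178.90 + duty 8614.31 = 115264.29
Supplier B (CIF):
The CIF price already equals the CIF value: 101680.07
Import duty = 101680.07 × 8.3% = 8439.45
Buyer bears (B): 1215.31 + 434.65 + 1213.12 = 2863.08
Landed cost (B) = invoice 101680.07 + 2863.08 + duty 8439.45 = 112982.60
Difference = |115264.29 − 112982.60| = 2281.69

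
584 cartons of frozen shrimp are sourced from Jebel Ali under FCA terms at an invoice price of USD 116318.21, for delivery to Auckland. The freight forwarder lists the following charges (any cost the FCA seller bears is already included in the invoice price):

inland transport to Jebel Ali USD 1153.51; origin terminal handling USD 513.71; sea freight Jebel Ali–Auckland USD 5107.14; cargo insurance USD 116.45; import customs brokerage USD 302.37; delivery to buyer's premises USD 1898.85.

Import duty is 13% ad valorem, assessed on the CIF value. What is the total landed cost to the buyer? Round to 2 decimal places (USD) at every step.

Total landed cost: USD 140123.95

FCA: the seller delivers export-cleared goods to the carrier; the buyer bears costs from that point.
Already in the invoice (seller's account under FCA): inland to port — exclude.
CIF value = FCA price + origin terminal + freight + insurance = 116318.21 + 513.71 + 5107.14 + 116.45 = 122055.51
Import duty = 122055.51 × 13% = 15867.22
Buyer bears: origin terminal 513.71 + freight 5107.14 + insurance 116.45 + brokerage 302.37 + delivery 1898.85 + duty 15867.22 = 23805.74
Landed cost = invoice 116318.21 + 23805.74 = 140123.95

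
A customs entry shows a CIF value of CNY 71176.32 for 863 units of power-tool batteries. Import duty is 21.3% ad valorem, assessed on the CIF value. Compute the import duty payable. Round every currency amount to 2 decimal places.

Import duty = 71176.32 × 21.3% = 15160.56

Import duty: CNY 15160.56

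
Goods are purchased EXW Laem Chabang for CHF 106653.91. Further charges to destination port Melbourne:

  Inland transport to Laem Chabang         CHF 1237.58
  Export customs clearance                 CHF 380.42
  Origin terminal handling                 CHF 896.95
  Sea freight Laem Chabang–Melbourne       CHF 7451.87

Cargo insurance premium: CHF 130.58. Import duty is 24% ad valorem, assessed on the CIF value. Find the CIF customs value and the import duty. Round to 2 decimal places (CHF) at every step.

CIF = EXW price + pre-shipment costs + freight + insurance
CIF = 106653.91 + 1237.58 + 380.42 + 896.95 + 7451.87 + 130.58 = 116751.31
Import duty = 116751.31 × 24% = 28020.31

CIF value: CHF 116751.31; import duty: CHF 28020.31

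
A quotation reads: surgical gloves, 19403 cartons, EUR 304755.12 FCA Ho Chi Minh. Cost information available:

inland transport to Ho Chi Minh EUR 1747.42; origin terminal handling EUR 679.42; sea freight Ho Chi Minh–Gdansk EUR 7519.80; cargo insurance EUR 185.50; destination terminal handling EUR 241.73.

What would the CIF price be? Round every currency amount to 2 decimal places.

CIF price: EUR 313139.84

Not relevant to the conversion: inland to port — on the seller under both FCA and CIF; already in the FCA price and stays in the CIF price. destination terminal — on the buyer under both terms; not part of either seller's price.
From FCA to CIF, the seller additionally bears: origin terminal, freight, insurance.
CIF price = 304755.12 + 679.42 + 7519.80 + 185.50 = 313139.84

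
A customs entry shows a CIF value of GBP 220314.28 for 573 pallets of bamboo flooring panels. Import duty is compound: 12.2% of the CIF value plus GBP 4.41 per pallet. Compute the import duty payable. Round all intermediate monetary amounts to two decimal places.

Import duty: GBP 29405.27

Ad valorem component: 220314.28 × 12.2% = 26878.34
Specific component: 573 × 4.41 = 2526.93
Import duty = 26878.34 + 2526.93 = 29405.27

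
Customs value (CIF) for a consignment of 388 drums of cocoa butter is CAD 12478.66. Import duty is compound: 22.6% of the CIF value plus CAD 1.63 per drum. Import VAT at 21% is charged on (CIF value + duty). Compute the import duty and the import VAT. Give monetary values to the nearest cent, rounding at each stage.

Import duty: CAD 3452.62; import VAT: CAD 3345.57

Ad valorem component: 12478.66 × 22.6% = 2820.18
Specific component: 388 × 1.63 = 632.44
Import duty = 2820.18 + 632.44 = 3452.62
VAT base = CIF + duty = 12478.66 + 3452.62 = 15931.28
Import VAT = 15931.28 × 21% = 3345.57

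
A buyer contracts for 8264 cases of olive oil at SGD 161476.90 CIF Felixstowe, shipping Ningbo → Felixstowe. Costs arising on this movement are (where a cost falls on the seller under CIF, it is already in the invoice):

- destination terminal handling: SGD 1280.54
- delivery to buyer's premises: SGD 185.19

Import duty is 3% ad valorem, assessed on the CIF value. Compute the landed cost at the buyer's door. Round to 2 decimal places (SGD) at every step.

CIF: the seller pays costs through ocean freight and marine insurance to the destination port.
The CIF price already equals the CIF value: 161476.90
Import duty = 161476.90 × 3% = 4844.31
Buyer bears: destination terminal 1280.54 + delivery 185.19 + duty 4844.31 = 6310.04
Landed cost = invoice 161476.90 + 6310.04 = 167786.94

Total landed cost: SGD 167786.94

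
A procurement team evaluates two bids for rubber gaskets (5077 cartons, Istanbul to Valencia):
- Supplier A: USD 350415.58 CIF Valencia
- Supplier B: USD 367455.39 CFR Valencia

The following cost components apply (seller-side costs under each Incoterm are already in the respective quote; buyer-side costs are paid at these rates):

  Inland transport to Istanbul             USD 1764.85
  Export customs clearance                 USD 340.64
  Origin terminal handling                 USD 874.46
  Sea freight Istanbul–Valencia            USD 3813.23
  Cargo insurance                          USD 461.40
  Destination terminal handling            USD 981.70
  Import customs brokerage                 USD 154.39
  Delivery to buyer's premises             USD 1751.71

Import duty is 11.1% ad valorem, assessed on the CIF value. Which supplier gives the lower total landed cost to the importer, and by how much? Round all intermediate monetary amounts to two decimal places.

Supplier A (CIF):
The CIF price already equals the CIF value: 350415.58
Import duty = 350415.58 × 11.1% = 38896.13
Buyer bears (A): 981.70 + 154.39 + 1751.71 = 2887.80
Landed cost (A) = invoice 350415.58 + 2887.80 + duty 38896.13 = 392199.51
Supplier B (CFR):
CIF value = CFR price + insurance = 367455.39 + 461.40 = 367916.79
Import duty = 367916.79 × 11.1% = 40838.76
Buyer bears (B): 461.40 + 981.70 + 154.39 + 1751.71 = 3349.20
Landed cost (B) = invoice 367455.39 + 3349.20 + duty 40838.76 = 411643.35
Difference = |392199.51 − 411643.35| = 19443.84

Supplier A is cheaper by USD 19443.84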